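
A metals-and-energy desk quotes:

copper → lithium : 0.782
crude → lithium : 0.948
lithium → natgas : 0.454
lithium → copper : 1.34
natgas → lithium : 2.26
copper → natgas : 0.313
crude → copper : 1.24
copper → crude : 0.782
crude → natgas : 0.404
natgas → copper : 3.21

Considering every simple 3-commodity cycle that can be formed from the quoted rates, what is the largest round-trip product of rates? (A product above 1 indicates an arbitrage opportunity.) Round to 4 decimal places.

1.1396

natgas→copper→lithium→natgas: 3.21 × 0.782 × 0.454 = 1.13964
crude→natgas→copper→crude: 0.404 × 3.21 × 0.782 = 1.01413
crude→lithium→copper→crude: 0.948 × 1.34 × 0.782 = 0.99339
natgas→lithium→copper→natgas: 2.26 × 1.34 × 0.313 = 0.94789
Maximum is natgas→copper→lithium→natgas at 1.1396; arbitrage exists.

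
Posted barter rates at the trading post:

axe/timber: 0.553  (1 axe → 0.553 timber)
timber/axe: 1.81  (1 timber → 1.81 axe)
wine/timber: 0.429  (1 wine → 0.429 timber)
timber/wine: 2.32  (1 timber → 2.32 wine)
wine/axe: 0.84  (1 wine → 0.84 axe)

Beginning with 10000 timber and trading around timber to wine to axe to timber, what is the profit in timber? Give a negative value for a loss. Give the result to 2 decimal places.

776.86

10000 timber × 2.32 = 23200 wine
23200 wine × 0.84 = 19488 axe
19488 axe × 0.553 = 10776.864 timber
Net change: 10776.864 − 10000 = 776.864 timber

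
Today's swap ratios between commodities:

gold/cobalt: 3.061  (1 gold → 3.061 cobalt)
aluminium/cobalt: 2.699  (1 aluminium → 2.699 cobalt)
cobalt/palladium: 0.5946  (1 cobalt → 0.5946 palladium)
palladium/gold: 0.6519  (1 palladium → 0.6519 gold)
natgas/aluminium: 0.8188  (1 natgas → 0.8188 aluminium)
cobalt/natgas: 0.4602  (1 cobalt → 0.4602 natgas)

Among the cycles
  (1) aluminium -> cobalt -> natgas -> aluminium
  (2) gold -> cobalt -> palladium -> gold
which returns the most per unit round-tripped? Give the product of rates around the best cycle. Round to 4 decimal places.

1.1865

(1) 2.699 × 0.4602 × 0.8188 = 1.01701
(2) 3.061 × 0.5946 × 0.6519 = 1.18650
Highest is cycle (2) at 1.1865 (>1, arbitrage).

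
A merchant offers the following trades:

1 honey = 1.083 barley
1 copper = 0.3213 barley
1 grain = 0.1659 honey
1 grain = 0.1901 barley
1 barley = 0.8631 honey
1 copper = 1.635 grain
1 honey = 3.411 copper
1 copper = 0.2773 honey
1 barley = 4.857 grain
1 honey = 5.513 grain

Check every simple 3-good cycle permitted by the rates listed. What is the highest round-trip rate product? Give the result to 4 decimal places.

0.9459

barley→honey→copper→barley: 0.8631 × 3.411 × 0.3213 = 0.94592
copper→grain→honey→copper: 1.635 × 0.1659 × 3.411 = 0.92522
barley→honey→grain→barley: 0.8631 × 5.513 × 0.1901 = 0.90455
barley→grain→honey→barley: 4.857 × 0.1659 × 1.083 = 0.87266
Maximum is barley→honey→copper→barley at 0.9459; no arbitrage — every cycle loses value.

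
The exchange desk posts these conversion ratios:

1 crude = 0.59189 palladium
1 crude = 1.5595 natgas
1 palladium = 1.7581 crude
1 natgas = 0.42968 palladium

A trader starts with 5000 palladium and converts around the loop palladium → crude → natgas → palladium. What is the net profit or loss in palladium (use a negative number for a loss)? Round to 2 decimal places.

5000 palladium × 1.7581 = 8790.5 crude
8790.5 crude × 1.5595 = 13708.78475 natgas
13708.78475 natgas × 0.42968 = 5890.39063138 palladium
Net change: 5890.39063138 − 5000 = 890.39063138 palladium

890.39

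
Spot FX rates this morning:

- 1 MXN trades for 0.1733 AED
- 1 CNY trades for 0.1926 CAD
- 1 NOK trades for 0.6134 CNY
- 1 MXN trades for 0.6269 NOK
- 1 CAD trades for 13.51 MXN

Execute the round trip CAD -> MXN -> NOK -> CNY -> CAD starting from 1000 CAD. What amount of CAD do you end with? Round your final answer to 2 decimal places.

1000 CAD × 13.51 = 13510 MXN
13510 MXN × 0.6269 = 8469.419 NOK
8469.419 NOK × 0.6134 = 5195.1416146 CNY
5195.1416146 CNY × 0.1926 = 1000.58427497196 CAD

1000.58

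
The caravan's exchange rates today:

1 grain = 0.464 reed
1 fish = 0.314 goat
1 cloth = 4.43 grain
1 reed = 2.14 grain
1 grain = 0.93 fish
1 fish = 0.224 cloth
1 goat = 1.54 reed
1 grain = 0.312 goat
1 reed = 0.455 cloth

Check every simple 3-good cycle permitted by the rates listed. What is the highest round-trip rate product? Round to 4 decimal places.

reed→grain→goat→reed: 2.14 × 0.312 × 1.54 = 1.02823
reed→cloth→grain→reed: 0.455 × 4.43 × 0.464 = 0.93526
grain→fish→cloth→grain: 0.93 × 0.224 × 4.43 = 0.92286
Maximum is reed→grain→goat→reed at 1.0282; arbitrage exists.

1.0282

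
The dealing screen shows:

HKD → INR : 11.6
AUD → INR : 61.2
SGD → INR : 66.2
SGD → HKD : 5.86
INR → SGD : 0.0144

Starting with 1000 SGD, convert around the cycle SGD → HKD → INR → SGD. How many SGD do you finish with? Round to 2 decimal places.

1000 SGD × 5.86 = 5860 HKD
5860 HKD × 11.6 = 67976 INR
67976 INR × 0.0144 = 978.8544 SGD

978.85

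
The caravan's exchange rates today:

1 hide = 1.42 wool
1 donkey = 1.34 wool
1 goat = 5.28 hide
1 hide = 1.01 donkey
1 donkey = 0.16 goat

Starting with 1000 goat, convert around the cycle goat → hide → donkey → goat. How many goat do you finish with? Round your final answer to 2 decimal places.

1000 goat × 5.28 = 5280 hide
5280 hide × 1.01 = 5332.8 donkey
5332.8 donkey × 0.16 = 853.248 goat

853.25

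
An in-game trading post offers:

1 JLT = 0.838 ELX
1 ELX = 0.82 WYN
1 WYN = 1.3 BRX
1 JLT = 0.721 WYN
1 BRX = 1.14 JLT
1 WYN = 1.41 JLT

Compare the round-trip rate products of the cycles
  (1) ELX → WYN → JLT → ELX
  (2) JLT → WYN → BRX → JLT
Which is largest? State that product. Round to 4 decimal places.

1.0685

(1) 0.82 × 1.41 × 0.838 = 0.96890
(2) 0.721 × 1.3 × 1.14 = 1.06852
Highest is cycle (2) at 1.0685 (>1, arbitrage).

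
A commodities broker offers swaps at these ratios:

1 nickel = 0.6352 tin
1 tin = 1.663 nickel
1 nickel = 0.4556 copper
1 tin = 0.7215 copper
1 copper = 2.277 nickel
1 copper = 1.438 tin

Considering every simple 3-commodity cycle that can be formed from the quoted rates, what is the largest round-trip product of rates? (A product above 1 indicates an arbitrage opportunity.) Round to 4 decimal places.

tin→nickel→copper→tin: 1.663 × 0.4556 × 1.438 = 1.08952
tin→copper→nickel→tin: 0.7215 × 2.277 × 0.6352 = 1.04354
Maximum is tin→nickel→copper→tin at 1.0895; arbitrage exists.

1.0895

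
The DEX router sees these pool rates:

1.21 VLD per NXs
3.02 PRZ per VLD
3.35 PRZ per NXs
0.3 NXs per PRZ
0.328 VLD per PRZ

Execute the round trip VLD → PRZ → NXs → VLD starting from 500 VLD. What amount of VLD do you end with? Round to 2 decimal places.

548.13

500 VLD × 3.02 = 1510 PRZ
1510 PRZ × 0.3 = 453 NXs
453 NXs × 1.21 = 548.13 VLD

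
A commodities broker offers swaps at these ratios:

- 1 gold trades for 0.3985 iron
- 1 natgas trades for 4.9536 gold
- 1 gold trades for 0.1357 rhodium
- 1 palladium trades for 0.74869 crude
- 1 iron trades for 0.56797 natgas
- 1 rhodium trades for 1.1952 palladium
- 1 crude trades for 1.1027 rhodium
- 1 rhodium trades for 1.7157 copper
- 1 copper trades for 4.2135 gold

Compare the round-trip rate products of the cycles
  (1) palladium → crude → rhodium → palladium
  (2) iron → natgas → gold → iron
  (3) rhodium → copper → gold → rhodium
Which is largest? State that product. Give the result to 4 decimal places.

(1) 0.74869 × 1.1027 × 1.1952 = 0.98673
(2) 0.56797 × 4.9536 × 0.3985 = 1.12118
(3) 1.7157 × 4.2135 × 0.1357 = 0.98099
Highest is cycle (2) at 1.1212 (>1, arbitrage).

1.1212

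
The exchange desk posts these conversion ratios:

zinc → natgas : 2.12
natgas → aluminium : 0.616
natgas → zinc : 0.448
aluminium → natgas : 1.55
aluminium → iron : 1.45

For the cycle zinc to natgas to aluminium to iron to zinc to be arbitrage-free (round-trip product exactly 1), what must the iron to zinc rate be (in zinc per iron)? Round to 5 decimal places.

Known legs of the cycle: 2.12 × 0.616 × 1.45 = 1.893584
For no arbitrage the full-cycle product must be 1, so the missing rate is 1 / 1.893584 ≈ 0.5280991.

0.52810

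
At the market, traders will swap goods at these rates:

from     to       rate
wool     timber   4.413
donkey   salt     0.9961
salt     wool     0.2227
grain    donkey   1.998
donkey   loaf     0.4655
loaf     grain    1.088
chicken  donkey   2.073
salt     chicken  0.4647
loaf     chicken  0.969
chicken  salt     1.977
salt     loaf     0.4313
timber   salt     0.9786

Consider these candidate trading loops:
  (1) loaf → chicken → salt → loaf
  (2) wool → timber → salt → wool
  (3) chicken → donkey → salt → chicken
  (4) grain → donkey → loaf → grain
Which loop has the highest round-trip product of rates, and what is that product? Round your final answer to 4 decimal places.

1.0119

(1) 0.969 × 1.977 × 0.4313 = 0.82625
(2) 4.413 × 0.9786 × 0.2227 = 0.96174
(3) 2.073 × 0.9961 × 0.4647 = 0.95957
(4) 1.998 × 0.4655 × 1.088 = 1.01192
Highest is cycle (4) at 1.0119 (>1, arbitrage).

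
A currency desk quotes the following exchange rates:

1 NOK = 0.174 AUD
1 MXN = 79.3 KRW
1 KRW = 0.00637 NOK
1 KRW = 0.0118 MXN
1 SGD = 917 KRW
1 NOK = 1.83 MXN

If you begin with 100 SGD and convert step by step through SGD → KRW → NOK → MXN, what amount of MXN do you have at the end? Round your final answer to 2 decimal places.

100 SGD × 917 = 91700 KRW
91700 KRW × 0.00637 = 584.129 NOK
584.129 NOK × 1.83 = 1068.95607 MXN

1068.96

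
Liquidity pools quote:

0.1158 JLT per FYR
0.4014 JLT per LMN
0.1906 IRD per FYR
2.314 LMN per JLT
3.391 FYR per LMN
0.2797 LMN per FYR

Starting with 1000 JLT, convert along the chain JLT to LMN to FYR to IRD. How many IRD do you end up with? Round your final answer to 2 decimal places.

1495.60

1000 JLT × 2.314 = 2314 LMN
2314 LMN × 3.391 = 7846.774 FYR
7846.774 FYR × 0.1906 = 1495.5951244 IRD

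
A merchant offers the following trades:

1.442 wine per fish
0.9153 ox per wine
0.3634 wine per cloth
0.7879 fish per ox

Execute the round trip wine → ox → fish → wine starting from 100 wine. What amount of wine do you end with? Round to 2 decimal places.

103.99

100 wine × 0.9153 = 91.53 ox
91.53 ox × 0.7879 = 72.116487 fish
72.116487 fish × 1.442 = 103.991974254 wine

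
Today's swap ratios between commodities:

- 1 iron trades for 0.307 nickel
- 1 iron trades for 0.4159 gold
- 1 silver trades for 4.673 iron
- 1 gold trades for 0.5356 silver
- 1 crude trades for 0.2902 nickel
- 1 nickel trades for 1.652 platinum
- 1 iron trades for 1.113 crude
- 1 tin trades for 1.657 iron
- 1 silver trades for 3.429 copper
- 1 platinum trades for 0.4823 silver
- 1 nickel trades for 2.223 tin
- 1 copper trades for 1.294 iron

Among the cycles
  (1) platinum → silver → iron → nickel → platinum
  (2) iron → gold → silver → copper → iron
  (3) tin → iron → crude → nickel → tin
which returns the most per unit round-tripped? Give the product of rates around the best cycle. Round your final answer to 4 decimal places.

1.1897

(1) 0.4823 × 4.673 × 0.307 × 1.652 = 1.14304
(2) 0.4159 × 0.5356 × 3.429 × 1.294 = 0.98840
(3) 1.657 × 1.113 × 0.2902 × 2.223 = 1.18975
Highest is cycle (3) at 1.1897 (>1, arbitrage).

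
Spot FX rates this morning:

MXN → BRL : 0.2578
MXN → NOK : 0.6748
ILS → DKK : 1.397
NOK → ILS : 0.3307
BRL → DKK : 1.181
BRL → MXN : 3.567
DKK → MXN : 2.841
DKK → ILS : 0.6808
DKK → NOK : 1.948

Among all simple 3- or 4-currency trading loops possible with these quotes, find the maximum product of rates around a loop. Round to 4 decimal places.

0.9000

NOK→ILS→DKK→NOK: 0.3307 × 1.397 × 1.948 = 0.89995
NOK→ILS→DKK→MXN→NOK: 0.3307 × 1.397 × 2.841 × 0.6748 = 0.88568
DKK→MXN→BRL→DKK: 2.841 × 0.2578 × 1.181 = 0.86498
Maximum is NOK→ILS→DKK→NOK at 0.9000; no arbitrage — every cycle loses value.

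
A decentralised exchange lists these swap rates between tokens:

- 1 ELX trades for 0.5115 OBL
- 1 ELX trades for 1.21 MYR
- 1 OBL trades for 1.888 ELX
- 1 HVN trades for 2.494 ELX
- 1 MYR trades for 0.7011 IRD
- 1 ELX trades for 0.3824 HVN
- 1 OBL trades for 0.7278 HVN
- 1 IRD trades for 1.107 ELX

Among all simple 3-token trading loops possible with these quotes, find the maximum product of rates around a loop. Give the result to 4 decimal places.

ELX→MYR→IRD→ELX: 1.21 × 0.7011 × 1.107 = 0.93910
ELX→OBL→HVN→ELX: 0.5115 × 0.7278 × 2.494 = 0.92844
Maximum is ELX→MYR→IRD→ELX at 0.9391; no arbitrage — every cycle loses value.

0.9391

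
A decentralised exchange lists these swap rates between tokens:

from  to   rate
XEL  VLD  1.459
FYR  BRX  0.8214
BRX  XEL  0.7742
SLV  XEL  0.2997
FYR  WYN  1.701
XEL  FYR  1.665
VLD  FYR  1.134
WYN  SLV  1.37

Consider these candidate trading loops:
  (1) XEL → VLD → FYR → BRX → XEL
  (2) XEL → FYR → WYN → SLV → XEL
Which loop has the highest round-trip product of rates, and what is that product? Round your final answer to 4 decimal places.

(1) 1.459 × 1.134 × 0.8214 × 0.7742 = 1.05215
(2) 1.665 × 1.701 × 1.37 × 0.2997 = 1.16286
Highest is cycle (2) at 1.1629 (>1, arbitrage).

1.1629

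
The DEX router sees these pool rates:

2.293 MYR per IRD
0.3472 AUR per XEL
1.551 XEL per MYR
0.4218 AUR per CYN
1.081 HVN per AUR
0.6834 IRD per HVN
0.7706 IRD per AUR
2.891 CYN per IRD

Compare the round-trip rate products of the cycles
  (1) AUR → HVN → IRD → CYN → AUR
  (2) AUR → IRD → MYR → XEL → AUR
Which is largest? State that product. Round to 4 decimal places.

0.9515

(1) 1.081 × 0.6834 × 2.891 × 0.4218 = 0.90086
(2) 0.7706 × 2.293 × 1.551 × 0.3472 = 0.95153
Highest is cycle (2) at 0.9515 (≤1, no arbitrage).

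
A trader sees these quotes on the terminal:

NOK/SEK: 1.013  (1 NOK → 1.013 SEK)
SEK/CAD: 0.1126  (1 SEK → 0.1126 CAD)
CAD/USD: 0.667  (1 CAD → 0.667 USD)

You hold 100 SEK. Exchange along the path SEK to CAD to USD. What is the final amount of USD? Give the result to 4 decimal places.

100 SEK × 0.1126 = 11.26 CAD
11.26 CAD × 0.667 = 7.51042 USD

7.5104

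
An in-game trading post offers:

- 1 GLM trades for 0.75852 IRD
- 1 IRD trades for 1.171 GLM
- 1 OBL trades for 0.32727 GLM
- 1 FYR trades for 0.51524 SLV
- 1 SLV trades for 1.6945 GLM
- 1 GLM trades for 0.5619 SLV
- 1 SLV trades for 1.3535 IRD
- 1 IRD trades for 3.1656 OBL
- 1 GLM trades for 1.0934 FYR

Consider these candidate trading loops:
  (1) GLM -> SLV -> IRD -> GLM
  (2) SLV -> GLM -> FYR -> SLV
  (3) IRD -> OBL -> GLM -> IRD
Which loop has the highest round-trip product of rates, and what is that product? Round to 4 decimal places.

0.9546

(1) 0.5619 × 1.3535 × 1.171 = 0.89058
(2) 1.6945 × 1.0934 × 0.51524 = 0.95462
(3) 3.1656 × 0.32727 × 0.75852 = 0.78583
Highest is cycle (2) at 0.9546 (≤1, no arbitrage).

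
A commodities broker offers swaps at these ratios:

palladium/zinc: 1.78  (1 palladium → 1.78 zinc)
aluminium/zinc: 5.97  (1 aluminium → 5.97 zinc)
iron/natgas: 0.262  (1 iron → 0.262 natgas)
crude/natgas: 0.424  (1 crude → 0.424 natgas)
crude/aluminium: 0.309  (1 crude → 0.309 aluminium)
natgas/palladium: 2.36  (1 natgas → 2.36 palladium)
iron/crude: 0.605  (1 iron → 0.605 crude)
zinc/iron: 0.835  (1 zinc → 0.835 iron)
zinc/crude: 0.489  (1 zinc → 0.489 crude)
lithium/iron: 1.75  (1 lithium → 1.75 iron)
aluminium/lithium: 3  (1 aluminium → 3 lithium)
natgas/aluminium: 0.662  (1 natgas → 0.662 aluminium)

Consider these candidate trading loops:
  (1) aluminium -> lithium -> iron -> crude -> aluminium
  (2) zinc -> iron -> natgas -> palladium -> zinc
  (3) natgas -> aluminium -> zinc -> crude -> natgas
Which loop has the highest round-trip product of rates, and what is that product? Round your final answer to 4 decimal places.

0.9815

(1) 3 × 1.75 × 0.605 × 0.309 = 0.98146
(2) 0.835 × 0.262 × 2.36 × 1.78 = 0.91901
(3) 0.662 × 5.97 × 0.489 × 0.424 = 0.81942
Highest is cycle (1) at 0.9815 (≤1, no arbitrage).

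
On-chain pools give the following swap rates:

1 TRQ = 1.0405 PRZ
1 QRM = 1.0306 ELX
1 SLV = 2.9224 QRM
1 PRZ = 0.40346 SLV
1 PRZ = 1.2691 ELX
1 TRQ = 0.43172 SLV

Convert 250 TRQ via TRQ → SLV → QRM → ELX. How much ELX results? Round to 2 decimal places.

325.07

250 TRQ × 0.43172 = 107.93 SLV
107.93 SLV × 2.9224 = 315.414632 QRM
315.414632 QRM × 1.0306 = 325.0663197392 ELX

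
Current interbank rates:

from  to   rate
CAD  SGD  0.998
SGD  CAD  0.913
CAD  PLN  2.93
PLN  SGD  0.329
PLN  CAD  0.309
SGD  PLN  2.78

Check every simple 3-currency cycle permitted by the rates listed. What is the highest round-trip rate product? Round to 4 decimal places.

0.8801

CAD→PLN→SGD→CAD: 2.93 × 0.329 × 0.913 = 0.88010
CAD→SGD→PLN→CAD: 0.998 × 2.78 × 0.309 = 0.85730
Maximum is CAD→PLN→SGD→CAD at 0.8801; no arbitrage — every cycle loses value.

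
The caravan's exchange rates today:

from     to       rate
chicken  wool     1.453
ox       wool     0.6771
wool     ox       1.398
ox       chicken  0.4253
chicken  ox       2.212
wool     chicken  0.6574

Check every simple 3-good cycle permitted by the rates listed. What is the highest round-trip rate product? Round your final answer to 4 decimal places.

0.9846

wool→chicken→ox→wool: 0.6574 × 2.212 × 0.6771 = 0.98462
wool→ox→chicken→wool: 1.398 × 0.4253 × 1.453 = 0.86391
Maximum is wool→chicken→ox→wool at 0.9846; no arbitrage — every cycle loses value.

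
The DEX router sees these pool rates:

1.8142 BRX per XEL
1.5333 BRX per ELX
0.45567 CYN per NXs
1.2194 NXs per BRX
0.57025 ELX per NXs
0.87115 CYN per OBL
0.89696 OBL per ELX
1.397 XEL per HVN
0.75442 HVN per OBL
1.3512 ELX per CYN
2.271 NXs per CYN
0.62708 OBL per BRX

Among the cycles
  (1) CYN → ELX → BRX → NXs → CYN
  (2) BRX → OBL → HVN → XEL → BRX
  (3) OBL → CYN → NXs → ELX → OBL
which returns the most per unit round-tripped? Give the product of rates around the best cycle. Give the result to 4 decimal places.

1.1990

(1) 1.3512 × 1.5333 × 1.2194 × 0.45567 = 1.15118
(2) 0.62708 × 0.75442 × 1.397 × 1.8142 = 1.19900
(3) 0.87115 × 2.271 × 0.57025 × 0.89696 = 1.01193
Highest is cycle (2) at 1.1990 (>1, arbitrage).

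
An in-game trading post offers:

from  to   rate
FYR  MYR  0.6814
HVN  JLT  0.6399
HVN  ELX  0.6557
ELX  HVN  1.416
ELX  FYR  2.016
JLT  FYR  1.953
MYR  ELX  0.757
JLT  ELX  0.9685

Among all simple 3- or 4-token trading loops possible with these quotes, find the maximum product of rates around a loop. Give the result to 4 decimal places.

1.0399

MYR→ELX→FYR→MYR: 0.757 × 2.016 × 0.6814 = 1.03989
JLT→ELX→HVN→JLT: 0.9685 × 1.416 × 0.6399 = 0.87756
Maximum is MYR→ELX→FYR→MYR at 1.0399; arbitrage exists.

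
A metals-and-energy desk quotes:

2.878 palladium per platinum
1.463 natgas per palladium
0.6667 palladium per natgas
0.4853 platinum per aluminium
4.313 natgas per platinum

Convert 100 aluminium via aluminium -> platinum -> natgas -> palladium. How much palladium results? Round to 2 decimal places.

139.55

100 aluminium × 0.4853 = 48.53 platinum
48.53 platinum × 4.313 = 209.30989 natgas
209.30989 natgas × 0.6667 = 139.546903663 palladium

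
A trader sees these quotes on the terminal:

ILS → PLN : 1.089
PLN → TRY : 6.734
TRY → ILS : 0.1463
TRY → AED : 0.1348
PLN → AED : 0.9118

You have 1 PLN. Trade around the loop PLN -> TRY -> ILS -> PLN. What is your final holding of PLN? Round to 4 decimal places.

1 PLN × 6.734 = 6.734 TRY
6.734 TRY × 0.1463 = 0.9851842 ILS
0.9851842 ILS × 1.089 = 1.0728655938 PLN

1.0729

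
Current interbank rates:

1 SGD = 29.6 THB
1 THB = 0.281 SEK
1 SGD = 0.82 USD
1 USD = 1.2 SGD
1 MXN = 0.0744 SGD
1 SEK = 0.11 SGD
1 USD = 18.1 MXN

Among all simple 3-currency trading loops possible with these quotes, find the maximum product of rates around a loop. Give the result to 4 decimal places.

1.1042

SGD→USD→MXN→SGD: 0.82 × 18.1 × 0.0744 = 1.10424
SGD→THB→SEK→SGD: 29.6 × 0.281 × 0.11 = 0.91494
Maximum is SGD→USD→MXN→SGD at 1.1042; arbitrage exists.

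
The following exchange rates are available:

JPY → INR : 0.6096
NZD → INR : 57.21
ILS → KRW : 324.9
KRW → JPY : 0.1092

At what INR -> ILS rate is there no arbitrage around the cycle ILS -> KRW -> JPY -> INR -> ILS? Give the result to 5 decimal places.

Known legs of the cycle: 324.9 × 0.1092 × 0.6096 = 21.628047168
For no arbitrage the full-cycle product must be 1, so the missing rate is 1 / 21.628047168 ≈ 0.0462363.

0.04624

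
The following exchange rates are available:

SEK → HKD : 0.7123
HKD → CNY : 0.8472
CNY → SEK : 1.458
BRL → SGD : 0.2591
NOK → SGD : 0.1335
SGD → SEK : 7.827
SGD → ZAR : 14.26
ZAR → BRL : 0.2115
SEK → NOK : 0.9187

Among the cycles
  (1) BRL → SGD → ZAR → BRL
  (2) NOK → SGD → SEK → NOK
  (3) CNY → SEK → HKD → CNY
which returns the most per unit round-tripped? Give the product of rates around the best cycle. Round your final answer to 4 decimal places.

0.9600

(1) 0.2591 × 14.26 × 0.2115 = 0.78144
(2) 0.1335 × 7.827 × 0.9187 = 0.95995
(3) 1.458 × 0.7123 × 0.8472 = 0.87985
Highest is cycle (2) at 0.9600 (≤1, no arbitrage).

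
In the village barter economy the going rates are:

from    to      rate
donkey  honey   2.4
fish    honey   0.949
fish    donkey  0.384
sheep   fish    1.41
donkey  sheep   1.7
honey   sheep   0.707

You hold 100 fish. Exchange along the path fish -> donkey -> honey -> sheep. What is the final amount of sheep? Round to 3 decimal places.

65.157

100 fish × 0.384 = 38.4 donkey
38.4 donkey × 2.4 = 92.16 honey
92.16 honey × 0.707 = 65.15712 sheep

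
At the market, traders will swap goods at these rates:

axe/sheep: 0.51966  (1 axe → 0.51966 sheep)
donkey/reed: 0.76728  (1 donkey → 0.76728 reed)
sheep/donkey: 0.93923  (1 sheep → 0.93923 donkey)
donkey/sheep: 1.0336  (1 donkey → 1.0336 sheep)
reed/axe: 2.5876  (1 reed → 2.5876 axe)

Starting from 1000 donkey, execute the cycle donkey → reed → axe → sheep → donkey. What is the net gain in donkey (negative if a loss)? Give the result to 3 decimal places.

1000 donkey × 0.76728 = 767.28 reed
767.28 reed × 2.5876 = 1985.413728 axe
1985.413728 axe × 0.51966 = 1031.74009789248 sheep
1031.74009789248 sheep × 0.93923 = 969.0412521435539904 donkey
Net change: 969.0412521435539904 − 1000 = -30.9587478564460096 donkey

-30.959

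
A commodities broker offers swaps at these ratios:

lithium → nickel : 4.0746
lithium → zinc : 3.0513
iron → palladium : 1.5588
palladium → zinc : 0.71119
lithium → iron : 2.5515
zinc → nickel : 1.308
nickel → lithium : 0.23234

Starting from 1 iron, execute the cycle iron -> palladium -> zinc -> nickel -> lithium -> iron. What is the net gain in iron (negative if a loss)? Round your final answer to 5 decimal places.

-0.14039

1 iron × 1.5588 = 1.5588 palladium
1.5588 palladium × 0.71119 = 1.108602972 zinc
1.108602972 zinc × 1.308 = 1.450052687376 nickel
1.450052687376 nickel × 0.23234 = 0.33690524138493984 lithium
0.33690524138493984 lithium × 2.5515 = 0.85961372339367400176 iron
Net change: 0.85961372339367400176 − 1 = -0.14038627660632599824 iron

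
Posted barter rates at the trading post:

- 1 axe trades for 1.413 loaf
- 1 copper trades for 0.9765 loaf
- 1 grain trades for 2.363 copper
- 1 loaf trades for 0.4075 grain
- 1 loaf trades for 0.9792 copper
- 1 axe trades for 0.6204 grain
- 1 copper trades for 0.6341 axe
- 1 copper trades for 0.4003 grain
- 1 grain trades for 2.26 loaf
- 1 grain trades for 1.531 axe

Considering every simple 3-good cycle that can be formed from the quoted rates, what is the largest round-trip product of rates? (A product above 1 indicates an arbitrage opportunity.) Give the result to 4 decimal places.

grain→copper→loaf→grain: 2.363 × 0.9765 × 0.4075 = 0.94029
grain→copper→axe→grain: 2.363 × 0.6341 × 0.6204 = 0.92959
grain→loaf→copper→grain: 2.26 × 0.9792 × 0.4003 = 0.88586
grain→axe→loaf→grain: 1.531 × 1.413 × 0.4075 = 0.88155
copper→axe→loaf→copper: 0.6341 × 1.413 × 0.9792 = 0.87735
Maximum is grain→copper→loaf→grain at 0.9403; no arbitrage — every cycle loses value.

0.9403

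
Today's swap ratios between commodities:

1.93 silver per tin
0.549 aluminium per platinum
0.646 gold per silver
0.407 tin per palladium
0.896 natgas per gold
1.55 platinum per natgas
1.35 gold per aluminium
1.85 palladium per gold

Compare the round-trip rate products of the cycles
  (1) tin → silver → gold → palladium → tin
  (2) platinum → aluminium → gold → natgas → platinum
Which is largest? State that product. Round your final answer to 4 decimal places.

(1) 1.93 × 0.646 × 1.85 × 0.407 = 0.93876
(2) 0.549 × 1.35 × 0.896 × 1.55 = 1.02931
Highest is cycle (2) at 1.0293 (>1, arbitrage).

1.0293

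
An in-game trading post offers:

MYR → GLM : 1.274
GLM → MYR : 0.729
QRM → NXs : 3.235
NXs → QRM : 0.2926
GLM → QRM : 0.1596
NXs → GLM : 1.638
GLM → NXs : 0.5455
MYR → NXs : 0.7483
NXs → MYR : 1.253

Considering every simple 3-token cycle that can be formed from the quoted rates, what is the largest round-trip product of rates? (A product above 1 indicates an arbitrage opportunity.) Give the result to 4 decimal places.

0.8935

MYR→NXs→GLM→MYR: 0.7483 × 1.638 × 0.729 = 0.89355
MYR→GLM→NXs→MYR: 1.274 × 0.5455 × 1.253 = 0.87079
QRM→NXs→GLM→QRM: 3.235 × 1.638 × 0.1596 = 0.84571
Maximum is MYR→NXs→GLM→MYR at 0.8935; no arbitrage — every cycle loses value.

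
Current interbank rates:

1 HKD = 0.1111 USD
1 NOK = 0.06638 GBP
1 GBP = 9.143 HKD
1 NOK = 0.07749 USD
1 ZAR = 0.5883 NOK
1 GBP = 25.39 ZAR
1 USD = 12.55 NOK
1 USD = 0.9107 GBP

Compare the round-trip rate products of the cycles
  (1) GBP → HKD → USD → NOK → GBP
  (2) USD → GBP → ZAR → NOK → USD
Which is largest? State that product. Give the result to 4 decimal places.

(1) 9.143 × 0.1111 × 12.55 × 0.06638 = 0.84622
(2) 0.9107 × 25.39 × 0.5883 × 0.07749 = 1.05410
Highest is cycle (2) at 1.0541 (>1, arbitrage).

1.0541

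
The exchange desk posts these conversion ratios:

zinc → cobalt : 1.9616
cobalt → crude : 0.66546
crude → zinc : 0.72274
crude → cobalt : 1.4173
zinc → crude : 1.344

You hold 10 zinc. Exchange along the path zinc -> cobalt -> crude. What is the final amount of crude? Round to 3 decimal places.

10 zinc × 1.9616 = 19.616 cobalt
19.616 cobalt × 0.66546 = 13.05366336 crude

13.054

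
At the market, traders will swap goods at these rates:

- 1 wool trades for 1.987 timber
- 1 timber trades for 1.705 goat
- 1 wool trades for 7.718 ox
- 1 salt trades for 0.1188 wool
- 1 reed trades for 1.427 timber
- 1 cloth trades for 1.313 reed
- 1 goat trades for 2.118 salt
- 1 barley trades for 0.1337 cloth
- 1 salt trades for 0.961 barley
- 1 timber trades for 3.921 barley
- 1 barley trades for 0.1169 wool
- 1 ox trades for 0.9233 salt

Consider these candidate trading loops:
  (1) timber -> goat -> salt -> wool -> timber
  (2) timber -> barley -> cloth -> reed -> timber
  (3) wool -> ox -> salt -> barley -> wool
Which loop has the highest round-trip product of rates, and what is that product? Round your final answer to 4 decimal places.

0.9822

(1) 1.705 × 2.118 × 0.1188 × 1.987 = 0.85244
(2) 3.921 × 0.1337 × 1.313 × 1.427 = 0.98224
(3) 7.718 × 0.9233 × 0.961 × 0.1169 = 0.80054
Highest is cycle (2) at 0.9822 (≤1, no arbitrage).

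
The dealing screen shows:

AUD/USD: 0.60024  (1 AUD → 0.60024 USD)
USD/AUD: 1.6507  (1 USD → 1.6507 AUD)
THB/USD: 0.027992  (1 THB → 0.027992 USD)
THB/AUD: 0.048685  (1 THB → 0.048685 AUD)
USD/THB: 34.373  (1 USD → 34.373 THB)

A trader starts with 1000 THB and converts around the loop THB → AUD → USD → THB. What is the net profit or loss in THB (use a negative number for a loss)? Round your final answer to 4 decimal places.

1000 THB × 0.048685 = 48.685 AUD
48.685 AUD × 0.60024 = 29.2226844 USD
29.2226844 USD × 34.373 = 1004.4713308812 THB
Net change: 1004.4713308812 − 1000 = 4.4713308812 THB

4.4713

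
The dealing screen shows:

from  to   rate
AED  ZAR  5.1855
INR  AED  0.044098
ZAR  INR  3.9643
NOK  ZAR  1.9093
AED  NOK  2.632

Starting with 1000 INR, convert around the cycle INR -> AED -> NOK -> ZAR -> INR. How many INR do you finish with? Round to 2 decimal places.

1000 INR × 0.044098 = 44.098 AED
44.098 AED × 2.632 = 116.065936 NOK
116.065936 NOK × 1.9093 = 221.6046916048 ZAR
221.6046916048 ZAR × 3.9643 = 878.50747892890864 INR

878.51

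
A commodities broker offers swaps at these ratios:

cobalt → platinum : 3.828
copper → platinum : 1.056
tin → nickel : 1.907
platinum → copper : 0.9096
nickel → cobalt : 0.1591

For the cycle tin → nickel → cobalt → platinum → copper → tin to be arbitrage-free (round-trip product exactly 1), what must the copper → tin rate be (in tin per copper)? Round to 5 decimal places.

0.94658

Known legs of the cycle: 1.907 × 0.1591 × 3.828 × 0.9096 = 1.05643614913056
For no arbitrage the full-cycle product must be 1, so the missing rate is 1 / 1.05643614913056 ≈ 0.9465787.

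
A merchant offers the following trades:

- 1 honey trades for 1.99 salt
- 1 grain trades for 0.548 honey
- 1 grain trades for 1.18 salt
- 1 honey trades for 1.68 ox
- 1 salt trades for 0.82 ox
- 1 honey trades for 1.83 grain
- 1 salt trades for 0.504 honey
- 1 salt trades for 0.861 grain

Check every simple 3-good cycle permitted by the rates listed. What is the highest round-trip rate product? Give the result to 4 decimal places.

grain→salt→honey→grain: 1.18 × 0.504 × 1.83 = 1.08834
grain→honey→salt→grain: 0.548 × 1.99 × 0.861 = 0.93894
Maximum is grain→salt→honey→grain at 1.0883; arbitrage exists.

1.0883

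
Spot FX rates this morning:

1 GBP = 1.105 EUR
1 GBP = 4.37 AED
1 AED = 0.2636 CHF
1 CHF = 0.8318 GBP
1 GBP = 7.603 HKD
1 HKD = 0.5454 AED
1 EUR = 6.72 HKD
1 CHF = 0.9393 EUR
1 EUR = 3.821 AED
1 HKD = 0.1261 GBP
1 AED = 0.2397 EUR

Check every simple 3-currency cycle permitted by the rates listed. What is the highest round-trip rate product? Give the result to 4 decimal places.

0.9582

GBP→AED→CHF→GBP: 4.37 × 0.2636 × 0.8318 = 0.95818
AED→CHF→EUR→AED: 0.2636 × 0.9393 × 3.821 = 0.94608
GBP→EUR→HKD→GBP: 1.105 × 6.72 × 0.1261 = 0.93637
AED→EUR→HKD→AED: 0.2397 × 6.72 × 0.5454 = 0.87852
Maximum is GBP→AED→CHF→GBP at 0.9582; no arbitrage — every cycle loses value.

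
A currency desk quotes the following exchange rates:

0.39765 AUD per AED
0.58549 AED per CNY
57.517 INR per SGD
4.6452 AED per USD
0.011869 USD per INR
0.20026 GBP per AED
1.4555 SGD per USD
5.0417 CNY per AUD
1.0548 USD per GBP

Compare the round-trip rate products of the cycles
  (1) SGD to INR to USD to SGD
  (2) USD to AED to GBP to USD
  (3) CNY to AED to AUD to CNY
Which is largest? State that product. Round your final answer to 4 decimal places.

1.1738

(1) 57.517 × 0.011869 × 1.4555 = 0.99363
(2) 4.6452 × 0.20026 × 1.0548 = 0.98123
(3) 0.58549 × 0.39765 × 5.0417 = 1.17381
Highest is cycle (3) at 1.1738 (>1, arbitrage).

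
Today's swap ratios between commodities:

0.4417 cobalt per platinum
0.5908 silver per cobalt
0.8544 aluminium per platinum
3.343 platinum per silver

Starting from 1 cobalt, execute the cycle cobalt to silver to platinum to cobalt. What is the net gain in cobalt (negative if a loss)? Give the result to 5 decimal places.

-0.12762

1 cobalt × 0.5908 = 0.5908 silver
0.5908 silver × 3.343 = 1.9750444 platinum
1.9750444 platinum × 0.4417 = 0.87237711148 cobalt
Net change: 0.87237711148 − 1 = -0.12762288852 cobalt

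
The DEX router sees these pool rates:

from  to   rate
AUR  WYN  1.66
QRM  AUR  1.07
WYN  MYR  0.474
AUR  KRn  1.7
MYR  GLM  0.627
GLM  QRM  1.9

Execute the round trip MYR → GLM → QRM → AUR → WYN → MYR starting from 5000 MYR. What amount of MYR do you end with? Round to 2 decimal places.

5014.89

5000 MYR × 0.627 = 3135 GLM
3135 GLM × 1.9 = 5956.5 QRM
5956.5 QRM × 1.07 = 6373.455 AUR
6373.455 AUR × 1.66 = 10579.9353 WYN
10579.9353 WYN × 0.474 = 5014.8893322 MYR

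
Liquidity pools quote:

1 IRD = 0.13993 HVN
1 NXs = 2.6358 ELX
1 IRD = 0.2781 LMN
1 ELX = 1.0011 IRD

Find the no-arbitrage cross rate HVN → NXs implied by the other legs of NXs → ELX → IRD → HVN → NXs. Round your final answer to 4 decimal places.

Known legs of the cycle: 2.6358 × 1.0011 × 0.13993 = 0.3692332042434
For no arbitrage the full-cycle product must be 1, so the missing rate is 1 / 0.3692332042434 ≈ 2.708315.

2.7083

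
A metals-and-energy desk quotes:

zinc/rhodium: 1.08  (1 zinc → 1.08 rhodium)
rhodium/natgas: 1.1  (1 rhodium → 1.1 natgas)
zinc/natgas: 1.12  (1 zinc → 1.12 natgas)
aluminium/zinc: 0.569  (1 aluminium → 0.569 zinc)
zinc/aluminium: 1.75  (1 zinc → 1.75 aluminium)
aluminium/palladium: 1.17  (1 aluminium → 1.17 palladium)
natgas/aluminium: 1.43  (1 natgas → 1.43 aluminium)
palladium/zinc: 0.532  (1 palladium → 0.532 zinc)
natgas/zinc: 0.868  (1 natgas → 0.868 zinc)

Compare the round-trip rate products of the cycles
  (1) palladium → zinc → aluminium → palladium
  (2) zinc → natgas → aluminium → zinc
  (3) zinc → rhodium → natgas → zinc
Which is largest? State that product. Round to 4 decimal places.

1.0893

(1) 0.532 × 1.75 × 1.17 = 1.08927
(2) 1.12 × 1.43 × 0.569 = 0.91131
(3) 1.08 × 1.1 × 0.868 = 1.03118
Highest is cycle (1) at 1.0893 (>1, arbitrage).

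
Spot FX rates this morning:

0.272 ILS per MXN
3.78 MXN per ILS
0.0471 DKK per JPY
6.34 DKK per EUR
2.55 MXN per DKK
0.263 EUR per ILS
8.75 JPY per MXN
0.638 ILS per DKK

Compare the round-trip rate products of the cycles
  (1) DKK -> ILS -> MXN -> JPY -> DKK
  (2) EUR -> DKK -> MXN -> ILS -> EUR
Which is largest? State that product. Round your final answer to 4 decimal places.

1.1565

(1) 0.638 × 3.78 × 8.75 × 0.0471 = 0.99390
(2) 6.34 × 2.55 × 0.272 × 0.263 = 1.15652
Highest is cycle (2) at 1.1565 (>1, arbitrage).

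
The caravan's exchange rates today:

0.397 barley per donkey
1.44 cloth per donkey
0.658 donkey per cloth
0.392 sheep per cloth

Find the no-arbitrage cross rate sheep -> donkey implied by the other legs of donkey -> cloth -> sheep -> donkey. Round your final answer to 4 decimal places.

1.7715

Known legs of the cycle: 1.44 × 0.392 = 0.56448
For no arbitrage the full-cycle product must be 1, so the missing rate is 1 / 0.56448 ≈ 1.771542.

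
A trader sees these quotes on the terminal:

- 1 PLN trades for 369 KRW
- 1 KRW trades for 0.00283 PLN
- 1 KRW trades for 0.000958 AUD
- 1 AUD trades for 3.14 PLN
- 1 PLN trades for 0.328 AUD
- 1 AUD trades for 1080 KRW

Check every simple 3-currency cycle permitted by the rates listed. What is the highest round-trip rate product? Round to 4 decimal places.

AUD→PLN→KRW→AUD: 3.14 × 369 × 0.000958 = 1.11000
AUD→KRW→PLN→AUD: 1080 × 0.00283 × 0.328 = 1.00250
Maximum is AUD→PLN→KRW→AUD at 1.1100; arbitrage exists.

1.1100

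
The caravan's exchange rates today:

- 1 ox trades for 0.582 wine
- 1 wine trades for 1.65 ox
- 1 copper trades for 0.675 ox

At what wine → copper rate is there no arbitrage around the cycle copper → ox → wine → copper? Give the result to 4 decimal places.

2.5455

Known legs of the cycle: 0.675 × 0.582 = 0.39285
For no arbitrage the full-cycle product must be 1, so the missing rate is 1 / 0.39285 ≈ 2.545501.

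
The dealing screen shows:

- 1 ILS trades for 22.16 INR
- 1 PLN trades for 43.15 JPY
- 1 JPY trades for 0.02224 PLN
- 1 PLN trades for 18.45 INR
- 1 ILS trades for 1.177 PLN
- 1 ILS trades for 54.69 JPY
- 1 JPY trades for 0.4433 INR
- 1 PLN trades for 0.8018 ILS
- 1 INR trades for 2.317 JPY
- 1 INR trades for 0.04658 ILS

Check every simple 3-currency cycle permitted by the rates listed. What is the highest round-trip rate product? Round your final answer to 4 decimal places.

JPY→INR→ILS→JPY: 0.4433 × 0.04658 × 54.69 = 1.12929
PLN→INR→ILS→PLN: 18.45 × 0.04658 × 1.177 = 1.01151
JPY→PLN→ILS→JPY: 0.02224 × 0.8018 × 54.69 = 0.97523
JPY→PLN→INR→JPY: 0.02224 × 18.45 × 2.317 = 0.95073
Maximum is JPY→INR→ILS→JPY at 1.1293; arbitrage exists.

1.1293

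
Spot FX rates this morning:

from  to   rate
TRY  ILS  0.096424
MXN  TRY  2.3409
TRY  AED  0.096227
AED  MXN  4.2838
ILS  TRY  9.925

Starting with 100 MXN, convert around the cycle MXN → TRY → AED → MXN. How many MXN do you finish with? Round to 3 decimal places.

96.496

100 MXN × 2.3409 = 234.09 TRY
234.09 TRY × 0.096227 = 22.52577843 AED
22.52577843 AED × 4.2838 = 96.495929638434 MXN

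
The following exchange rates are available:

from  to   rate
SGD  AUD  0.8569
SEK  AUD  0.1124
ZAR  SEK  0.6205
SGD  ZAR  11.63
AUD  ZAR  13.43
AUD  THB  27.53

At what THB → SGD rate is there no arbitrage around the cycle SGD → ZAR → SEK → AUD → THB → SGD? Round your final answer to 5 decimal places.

0.04478

Known legs of the cycle: 11.63 × 0.6205 × 0.1124 × 27.53 = 22.33027251638
For no arbitrage the full-cycle product must be 1, so the missing rate is 1 / 22.33027251638 ≈ 0.0447823.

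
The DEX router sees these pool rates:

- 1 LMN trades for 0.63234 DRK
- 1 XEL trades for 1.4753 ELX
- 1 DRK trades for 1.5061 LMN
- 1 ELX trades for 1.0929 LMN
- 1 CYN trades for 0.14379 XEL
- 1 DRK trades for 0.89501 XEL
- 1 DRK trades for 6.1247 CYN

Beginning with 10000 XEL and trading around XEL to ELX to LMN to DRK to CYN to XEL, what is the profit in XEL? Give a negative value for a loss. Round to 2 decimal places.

10000 XEL × 1.4753 = 14753 ELX
14753 ELX × 1.0929 = 16123.5537 LMN
16123.5537 LMN × 0.63234 = 10195.567946658 DRK
10195.567946658 DRK × 6.1247 = 62444.7950028962526 CYN
62444.7950028962526 CYN × 0.14379 = 8978.937073466452161354 XEL
Net change: 8978.937073466452161354 − 10000 = -1021.062926533547838646 XEL

-1021.06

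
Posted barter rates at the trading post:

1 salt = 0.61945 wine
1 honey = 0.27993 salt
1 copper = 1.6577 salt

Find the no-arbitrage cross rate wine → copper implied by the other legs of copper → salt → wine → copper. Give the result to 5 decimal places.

Known legs of the cycle: 1.6577 × 0.61945 = 1.026862265
For no arbitrage the full-cycle product must be 1, so the missing rate is 1 / 1.026862265 ≈ 0.9738404.

0.97384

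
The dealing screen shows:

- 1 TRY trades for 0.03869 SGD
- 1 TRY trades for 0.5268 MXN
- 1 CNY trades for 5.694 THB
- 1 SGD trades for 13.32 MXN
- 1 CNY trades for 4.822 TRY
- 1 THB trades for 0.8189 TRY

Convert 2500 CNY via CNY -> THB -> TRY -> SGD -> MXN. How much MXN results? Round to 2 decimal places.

6007.47

2500 CNY × 5.694 = 14235 THB
14235 THB × 0.8189 = 11657.0415 TRY
11657.0415 TRY × 0.03869 = 451.010935635 SGD
451.010935635 SGD × 13.32 = 6007.4656626582 MXN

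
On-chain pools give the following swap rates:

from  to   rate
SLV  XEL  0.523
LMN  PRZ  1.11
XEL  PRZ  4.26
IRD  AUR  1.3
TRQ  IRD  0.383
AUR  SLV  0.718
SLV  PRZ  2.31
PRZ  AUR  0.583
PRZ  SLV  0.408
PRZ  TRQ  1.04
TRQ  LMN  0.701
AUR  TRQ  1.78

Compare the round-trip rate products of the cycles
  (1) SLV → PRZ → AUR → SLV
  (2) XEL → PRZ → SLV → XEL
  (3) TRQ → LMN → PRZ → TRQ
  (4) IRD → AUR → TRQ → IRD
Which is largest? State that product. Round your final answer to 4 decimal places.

0.9670

(1) 2.31 × 0.583 × 0.718 = 0.96695
(2) 4.26 × 0.408 × 0.523 = 0.90902
(3) 0.701 × 1.11 × 1.04 = 0.80923
(4) 1.3 × 1.78 × 0.383 = 0.88626
Highest is cycle (1) at 0.9670 (≤1, no arbitrage).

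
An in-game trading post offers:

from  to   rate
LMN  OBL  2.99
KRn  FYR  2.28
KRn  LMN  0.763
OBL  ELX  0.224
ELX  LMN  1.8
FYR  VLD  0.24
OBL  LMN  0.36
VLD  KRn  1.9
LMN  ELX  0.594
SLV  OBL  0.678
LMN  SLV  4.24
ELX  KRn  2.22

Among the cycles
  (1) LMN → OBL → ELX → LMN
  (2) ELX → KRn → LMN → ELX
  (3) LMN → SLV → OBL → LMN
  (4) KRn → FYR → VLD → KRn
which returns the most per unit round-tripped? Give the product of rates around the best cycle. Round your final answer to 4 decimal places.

1.2056

(1) 2.99 × 0.224 × 1.8 = 1.20557
(2) 2.22 × 0.763 × 0.594 = 1.00615
(3) 4.24 × 0.678 × 0.36 = 1.03490
(4) 2.28 × 0.24 × 1.9 = 1.03968
Highest is cycle (1) at 1.2056 (>1, arbitrage).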